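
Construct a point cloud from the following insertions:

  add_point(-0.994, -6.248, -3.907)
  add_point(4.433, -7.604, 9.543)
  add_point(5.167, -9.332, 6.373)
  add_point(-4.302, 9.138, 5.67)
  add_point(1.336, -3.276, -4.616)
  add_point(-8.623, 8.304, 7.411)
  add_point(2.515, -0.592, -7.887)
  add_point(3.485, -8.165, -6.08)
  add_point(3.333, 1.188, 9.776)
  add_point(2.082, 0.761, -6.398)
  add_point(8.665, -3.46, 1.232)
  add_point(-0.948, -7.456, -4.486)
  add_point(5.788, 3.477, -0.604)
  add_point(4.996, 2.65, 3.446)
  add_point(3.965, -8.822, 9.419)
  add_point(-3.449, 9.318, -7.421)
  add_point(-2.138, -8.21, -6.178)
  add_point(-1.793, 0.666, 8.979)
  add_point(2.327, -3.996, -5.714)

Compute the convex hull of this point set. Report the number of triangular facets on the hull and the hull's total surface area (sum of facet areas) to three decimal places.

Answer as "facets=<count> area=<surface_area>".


Hull vertices (14/19): indices [1, 2, 3, 5, 6, 7, 8, 10, 12, 13, 14, 15, 16, 17].

Per-facet area ½‖(b−a)×(c−a)‖:
  f1: (p7, p2, p10) → 43.0877
  f2: (p7, p16, p2) → 35.0881
  f3: (p7, p6, p10) → 38.7395
  f4: (p7, p16, p6) → 21.9033
  f5: (p17, p8, p5) → 21.6750
  f6: (p1, p2, p10) → 15.1399
  f7: (p1, p8, p10) → 42.6973
  f8: (p15, p16, p5) → 137.9044
  f9: (p15, p16, p6) → 47.0759
  f10: (p14, p16, p2) → 19.3399
  f11: (p14, p1, p2) → 2.1609
  f12: (p14, p16, p5) → 168.7853
  f13: (p14, p17, p5) → 12.2732
  f14: (p14, p17, p8) → 26.1389
  f15: (p14, p1, p8) → 2.7596
  f16: (p12, p6, p10) → 34.5349
  f17: (p12, p15, p6) → 50.4375
  f18: (p13, p8, p10) → 24.3909
  f19: (p13, p12, p10) → 15.3302
  f20: (p3, p13, p12) → 23.6830
  f21: (p3, p15, p5) → 28.0464
  f22: (p3, p12, p15) → 73.7682
  f23: (p3, p8, p5) → 26.1234
  f24: (p3, p13, p8) → 37.4207
Σ area = 948.504

Euler: V−E+F = 14−36+24 = 2.

facets=24 area=948.504


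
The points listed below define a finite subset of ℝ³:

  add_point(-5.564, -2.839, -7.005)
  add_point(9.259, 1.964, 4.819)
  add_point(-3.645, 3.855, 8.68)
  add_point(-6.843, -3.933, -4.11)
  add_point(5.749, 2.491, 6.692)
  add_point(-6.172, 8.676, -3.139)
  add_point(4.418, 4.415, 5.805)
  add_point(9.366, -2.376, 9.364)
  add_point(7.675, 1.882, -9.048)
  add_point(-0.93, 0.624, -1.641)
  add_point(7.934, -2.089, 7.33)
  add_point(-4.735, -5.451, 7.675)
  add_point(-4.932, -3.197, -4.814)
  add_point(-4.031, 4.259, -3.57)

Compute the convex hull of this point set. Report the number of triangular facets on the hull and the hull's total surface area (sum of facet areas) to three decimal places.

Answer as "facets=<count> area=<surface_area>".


facets=16 area=838.584

Extreme-point indices: [0, 1, 2, 3, 5, 6, 7, 8, 11, 12] — 10 of 14 on the boundary.

Triangle areas on the boundary:
  f1: (p11, p7, p3) → 84.7475
  f2: (p11, p5, p3) → 76.3501
  f3: (p0, p8, p7) → 133.5795
  f4: (p0, p5, p3) → 20.3607
  f5: (p0, p8, p5) → 84.2063
  f6: (p1, p8, p7) → 30.6064
  f7: (p2, p11, p7) → 64.5422
  f8: (p2, p11, p5) → 59.4166
  f9: (p12, p7, p3) → 19.8893
  f10: (p12, p0, p3) → 2.4813
  f11: (p12, p0, p7) → 12.0343
  f12: (p6, p2, p5) → 55.2141
  f13: (p6, p8, p5) → 102.8443
  f14: (p6, p1, p8) → 38.3621
  f15: (p6, p1, p7) → 17.0071
  f16: (p6, p2, p7) → 36.9423
Σ area = 838.584

Euler characteristic 10−24+16 = 2 ✓


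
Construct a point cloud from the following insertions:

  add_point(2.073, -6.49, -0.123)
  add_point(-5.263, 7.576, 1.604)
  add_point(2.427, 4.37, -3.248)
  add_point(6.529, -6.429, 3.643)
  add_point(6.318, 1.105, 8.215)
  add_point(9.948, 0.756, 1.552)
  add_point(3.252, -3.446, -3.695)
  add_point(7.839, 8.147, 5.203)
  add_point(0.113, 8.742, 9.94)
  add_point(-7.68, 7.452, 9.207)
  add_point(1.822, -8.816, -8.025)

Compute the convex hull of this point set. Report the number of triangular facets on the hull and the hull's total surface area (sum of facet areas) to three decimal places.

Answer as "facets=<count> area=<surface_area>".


facets=16 area=736.863

10 of the 11 inputs are extreme points: [0, 1, 2, 3, 4, 5, 7, 8, 9, 10].

Area of each hull facet:
  f1: (p3, p10, p5) → 52.4928
  f2: (p2, p10, p5) → 66.8085
  f3: (p0, p10, p9) → 60.8650
  f4: (p0, p3, p9) → 56.4863
  f5: (p0, p3, p10) → 18.3698
  f6: (p4, p3, p5) → 28.8832
  f7: (p4, p8, p9) → 34.9784
  f8: (p4, p3, p9) → 61.9972
  f9: (p1, p8, p9) → 30.9285
  f10: (p1, p10, p9) → 67.8368
  f11: (p1, p2, p10) → 60.4587
  f12: (p7, p1, p8) → 45.3485
  f13: (p7, p1, p2) → 51.3700
  f14: (p7, p2, p5) → 38.9938
  f15: (p7, p4, p5) → 27.3076
  f16: (p7, p4, p8) → 33.7380
Σ area = 736.863

Euler characteristic 10−24+16 = 2 ✓


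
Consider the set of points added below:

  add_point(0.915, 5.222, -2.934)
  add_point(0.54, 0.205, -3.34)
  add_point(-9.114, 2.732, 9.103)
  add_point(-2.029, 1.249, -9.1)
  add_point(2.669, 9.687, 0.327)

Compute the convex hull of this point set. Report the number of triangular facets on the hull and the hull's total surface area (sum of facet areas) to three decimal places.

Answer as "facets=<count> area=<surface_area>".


facets=4 area=265.763

Extreme-point indices: [1, 2, 3, 4] — 4 of 5 on the boundary.

Triangle areas on the boundary:
  f1: (p1, p4, p2) → 79.1259
  f2: (p3, p4, p2) → 108.5658
  f3: (p3, p1, p2) → 45.9366
  f4: (p3, p1, p4) → 32.1343
Σ area = 265.763

Euler characteristic 4−6+4 = 2 ✓


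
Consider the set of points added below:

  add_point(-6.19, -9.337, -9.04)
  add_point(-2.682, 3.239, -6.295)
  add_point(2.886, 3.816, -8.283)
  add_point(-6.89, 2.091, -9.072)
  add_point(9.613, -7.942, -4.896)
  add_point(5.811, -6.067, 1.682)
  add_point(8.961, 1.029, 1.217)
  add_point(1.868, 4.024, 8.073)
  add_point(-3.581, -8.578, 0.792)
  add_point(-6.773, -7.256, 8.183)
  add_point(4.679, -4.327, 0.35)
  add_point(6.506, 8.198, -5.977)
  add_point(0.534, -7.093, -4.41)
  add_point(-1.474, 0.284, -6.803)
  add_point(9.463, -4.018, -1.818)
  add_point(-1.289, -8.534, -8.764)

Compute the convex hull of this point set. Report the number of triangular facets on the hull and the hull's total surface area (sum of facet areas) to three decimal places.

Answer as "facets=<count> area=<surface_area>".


Hull vertices (12/16): indices [0, 2, 3, 4, 5, 6, 7, 8, 9, 11, 14, 15].

Area of each hull facet:
  f1: (p2, p11, p3) → 20.7784
  f2: (p2, p11, p4) → 41.7159
  f3: (p8, p9, p4) → 41.3118
  f4: (p7, p11, p3) → 113.5135
  f5: (p7, p9, p3) → 128.8965
  f6: (p7, p6, p11) → 53.6069
  f7: (p14, p11, p4) → 27.8276
  f8: (p14, p6, p11) → 29.8803
  f9: (p15, p2, p3) → 56.9449
  f10: (p15, p2, p4) → 70.4311
  f11: (p5, p9, p4) → 33.7711
  f12: (p5, p14, p4) → 13.5160
  f13: (p5, p7, p9) → 80.1533
  f14: (p5, p7, p6) → 40.0347
  f15: (p5, p14, p6) → 16.0942
  f16: (p0, p8, p4) → 72.5950
  f17: (p0, p15, p4) → 8.6206
  f18: (p0, p8, p9) → 25.7691
  f19: (p0, p9, p3) → 98.6648
  f20: (p0, p15, p3) → 28.3300
Σ area = 1002.456

Euler: V−E+F = 12−30+20 = 2.

facets=20 area=1002.456


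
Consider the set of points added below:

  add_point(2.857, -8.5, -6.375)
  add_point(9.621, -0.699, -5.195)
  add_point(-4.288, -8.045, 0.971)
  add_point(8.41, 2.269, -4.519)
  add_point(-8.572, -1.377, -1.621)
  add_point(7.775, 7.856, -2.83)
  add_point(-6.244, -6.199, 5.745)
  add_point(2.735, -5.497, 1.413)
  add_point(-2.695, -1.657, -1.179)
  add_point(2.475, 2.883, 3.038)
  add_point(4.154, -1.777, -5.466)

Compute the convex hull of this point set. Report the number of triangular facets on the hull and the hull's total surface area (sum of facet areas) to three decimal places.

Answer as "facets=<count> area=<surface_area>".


facets=16 area=548.841

Points on the hull: [0, 1, 2, 3, 4, 5, 6, 7, 9, 10] (10 of 11).

Facet areas (half cross-product norm):
  f1: (p2, p6, p4) → 22.4644
  f2: (p10, p5, p4) → 68.7996
  f3: (p9, p5, p4) → 53.3393
  f4: (p9, p6, p4) → 54.4648
  f5: (p9, p5, p1) → 41.2759
  f6: (p7, p2, p6) → 20.2099
  f7: (p7, p9, p1) → 43.4619
  f8: (p7, p9, p6) → 42.6393
  f9: (p3, p5, p1) → 2.6441
  f10: (p3, p10, p1) → 8.9938
  f11: (p3, p10, p5) → 13.7591
  f12: (p0, p10, p1) → 17.8334
  f13: (p0, p7, p1) → 40.3589
  f14: (p0, p7, p2) → 30.8153
  f15: (p0, p2, p4) → 42.1402
  f16: (p0, p10, p4) → 45.6417
Σ area = 548.841

Euler characteristic 10−24+16 = 2 ✓


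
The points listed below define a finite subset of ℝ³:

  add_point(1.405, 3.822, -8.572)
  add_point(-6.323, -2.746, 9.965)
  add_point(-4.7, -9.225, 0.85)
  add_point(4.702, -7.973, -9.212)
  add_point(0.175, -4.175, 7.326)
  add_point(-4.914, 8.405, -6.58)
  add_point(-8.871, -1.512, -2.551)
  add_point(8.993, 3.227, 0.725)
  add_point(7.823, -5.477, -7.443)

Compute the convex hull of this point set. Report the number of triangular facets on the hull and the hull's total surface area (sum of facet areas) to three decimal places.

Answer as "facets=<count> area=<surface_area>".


facets=14 area=835.333

Points on the hull: [0, 1, 2, 3, 4, 5, 6, 7, 8] (9 of 9).

Triangle areas on the boundary:
  f1: (p5, p3, p6) → 93.4573
  f2: (p5, p1, p6) → 68.3387
  f3: (p5, p1, p7) → 145.0579
  f4: (p2, p3, p6) → 64.9837
  f5: (p2, p1, p6) → 51.5571
  f6: (p0, p5, p7) → 45.6498
  f7: (p0, p5, p3) → 31.4651
  f8: (p4, p1, p7) → 35.0303
  f9: (p4, p2, p1) → 33.9787
  f10: (p4, p2, p3) → 65.7085
  f11: (p8, p0, p7) → 60.0505
  f12: (p8, p0, p3) → 24.8057
  f13: (p8, p4, p7) → 78.8989
  f14: (p8, p4, p3) → 36.3504
Σ area = 835.333

Check V−E+F: 9 − 21 + 14 = 2.


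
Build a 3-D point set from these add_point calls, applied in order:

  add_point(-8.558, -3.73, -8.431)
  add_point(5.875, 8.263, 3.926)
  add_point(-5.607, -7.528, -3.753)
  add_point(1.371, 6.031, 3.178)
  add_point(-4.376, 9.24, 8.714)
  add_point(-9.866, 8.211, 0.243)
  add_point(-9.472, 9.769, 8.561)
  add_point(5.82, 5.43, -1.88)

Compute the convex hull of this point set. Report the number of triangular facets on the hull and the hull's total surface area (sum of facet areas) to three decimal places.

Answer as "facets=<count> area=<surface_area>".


7 of the 8 inputs are extreme points: [0, 1, 2, 4, 5, 6, 7].

Per-facet area ½‖(b−a)×(c−a)‖:
  f1: (p6, p1, p5) → 65.9438
  f2: (p0, p6, p5) → 43.6275
  f3: (p0, p6, p2) → 71.7408
  f4: (p4, p2, p1) → 114.5347
  f5: (p4, p6, p1) → 13.0550
  f6: (p4, p6, p2) → 53.6416
  f7: (p7, p2, p1) → 50.6959
  f8: (p7, p0, p2) → 58.2012
  f9: (p7, p1, p5) → 51.0064
  f10: (p7, p0, p5) → 113.4684
Σ area = 635.915

Euler: V−E+F = 7−15+10 = 2.

facets=10 area=635.915


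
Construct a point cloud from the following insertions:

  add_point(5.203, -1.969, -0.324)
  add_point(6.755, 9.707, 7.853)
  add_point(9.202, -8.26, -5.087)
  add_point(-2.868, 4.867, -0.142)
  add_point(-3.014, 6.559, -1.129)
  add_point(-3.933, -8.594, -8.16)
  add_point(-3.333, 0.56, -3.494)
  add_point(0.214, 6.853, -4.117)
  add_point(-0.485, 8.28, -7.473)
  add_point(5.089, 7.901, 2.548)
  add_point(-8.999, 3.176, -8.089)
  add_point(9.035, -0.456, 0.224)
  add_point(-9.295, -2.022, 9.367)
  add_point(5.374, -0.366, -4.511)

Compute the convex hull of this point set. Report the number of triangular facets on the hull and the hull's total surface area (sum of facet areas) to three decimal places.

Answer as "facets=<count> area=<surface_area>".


Hull vertices (9/14): indices [1, 2, 4, 5, 8, 9, 10, 11, 12].

Area of each hull facet:
  f1: (p5, p2, p12) → 131.1755
  f2: (p10, p5, p12) → 112.9933
  f3: (p11, p2, p12) → 94.9563
  f4: (p11, p1, p12) → 123.6960
  f5: (p4, p1, p12) → 101.8505
  f6: (p4, p10, p12) → 73.0157
  f7: (p8, p4, p1) → 46.1139
  f8: (p8, p4, p10) → 32.4398
  f9: (p8, p11, p2) → 69.5119
  f10: (p8, p5, p2) → 113.2284
  f11: (p8, p10, p5) → 63.1548
  f12: (p9, p11, p1) → 25.8328
  f13: (p9, p8, p1) → 13.0821
  f14: (p9, p8, p11) → 54.6587
Σ area = 1055.710

Euler characteristic 9−21+14 = 2 ✓

facets=14 area=1055.710


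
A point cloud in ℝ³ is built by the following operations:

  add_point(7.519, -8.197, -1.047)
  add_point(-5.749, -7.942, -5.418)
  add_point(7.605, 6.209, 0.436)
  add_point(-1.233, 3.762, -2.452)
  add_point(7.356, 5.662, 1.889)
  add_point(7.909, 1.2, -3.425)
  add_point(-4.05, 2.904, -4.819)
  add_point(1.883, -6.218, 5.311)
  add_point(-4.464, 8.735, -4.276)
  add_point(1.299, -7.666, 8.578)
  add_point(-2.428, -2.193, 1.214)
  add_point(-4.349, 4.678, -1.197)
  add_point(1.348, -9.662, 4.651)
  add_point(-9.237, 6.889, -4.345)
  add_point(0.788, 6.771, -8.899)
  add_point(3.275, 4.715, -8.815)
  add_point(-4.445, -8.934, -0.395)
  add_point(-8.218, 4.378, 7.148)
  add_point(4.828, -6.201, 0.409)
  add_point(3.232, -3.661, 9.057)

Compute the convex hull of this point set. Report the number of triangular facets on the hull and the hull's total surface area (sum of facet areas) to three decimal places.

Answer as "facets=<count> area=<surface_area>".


facets=24 area=1011.229

Hull vertices (14/20): indices [0, 1, 2, 4, 5, 8, 9, 12, 13, 14, 15, 16, 17, 19].

Area of each hull facet:
  f1: (p14, p1, p13) → 81.4780
  f2: (p0, p4, p19) → 70.0334
  f3: (p0, p9, p12) → 15.9735
  f4: (p0, p9, p19) → 25.5199
  f5: (p17, p4, p19) → 85.5114
  f6: (p17, p9, p19) → 31.2447
  f7: (p17, p1, p13) → 89.0451
  f8: (p16, p9, p12) → 14.3954
  f9: (p16, p0, p12) → 32.7638
  f10: (p16, p0, p1) → 31.1780
  f11: (p16, p17, p1) → 40.4410
  f12: (p16, p17, p9) → 78.4743
  f13: (p8, p14, p13) → 15.3068
  f14: (p8, p17, p13) → 30.2128
  f15: (p8, p17, p4) → 85.2362
  f16: (p2, p0, p5) → 24.2195
  f17: (p2, p0, p4) → 11.0175
  f18: (p2, p8, p4) → 10.0440
  f19: (p2, p8, p14) → 41.9350
  f20: (p15, p14, p1) → 25.6074
  f21: (p15, p0, p1) → 98.8536
  f22: (p15, p0, p5) → 31.5366
  f23: (p15, p2, p5) → 25.0882
  f24: (p15, p2, p14) → 16.1129
Σ area = 1011.229

Check V−E+F: 14 − 36 + 24 = 2.


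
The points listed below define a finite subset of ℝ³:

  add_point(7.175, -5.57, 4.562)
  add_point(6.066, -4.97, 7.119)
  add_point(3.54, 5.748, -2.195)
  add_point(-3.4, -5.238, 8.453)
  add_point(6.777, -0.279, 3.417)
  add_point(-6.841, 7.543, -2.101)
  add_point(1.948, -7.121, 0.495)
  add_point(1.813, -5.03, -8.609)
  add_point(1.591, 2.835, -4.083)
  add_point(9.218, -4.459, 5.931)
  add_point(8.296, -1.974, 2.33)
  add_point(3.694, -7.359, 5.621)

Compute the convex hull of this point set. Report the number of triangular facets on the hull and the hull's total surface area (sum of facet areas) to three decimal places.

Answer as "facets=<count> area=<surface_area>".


facets=20 area=592.144

Points on the hull: [0, 1, 2, 3, 4, 5, 6, 7, 8, 9, 10, 11] (12 of 12).

Triangle areas on the boundary:
  f1: (p7, p3, p5) → 126.5611
  f2: (p4, p3, p5) → 96.6346
  f3: (p4, p2, p5) → 41.1218
  f4: (p8, p7, p5) → 37.8030
  f5: (p8, p2, p5) → 19.6171
  f6: (p8, p2, p7) → 9.2652
  f7: (p10, p7, p9) → 22.3182
  f8: (p10, p2, p7) → 59.8963
  f9: (p10, p4, p9) → 5.5747
  f10: (p10, p4, p2) → 10.2046
  f11: (p1, p4, p9) → 9.2022
  f12: (p1, p4, p3) → 28.0406
  f13: (p1, p11, p9) → 5.2381
  f14: (p1, p11, p3) → 14.1135
  f15: (p0, p7, p9) → 12.9330
  f16: (p0, p11, p9) → 3.9116
  f17: (p6, p7, p3) → 30.5656
  f18: (p6, p11, p3) → 21.4696
  f19: (p6, p0, p7) → 26.6855
  f20: (p6, p0, p11) → 10.9881
Σ area = 592.144

Check V−E+F: 12 − 30 + 20 = 2.


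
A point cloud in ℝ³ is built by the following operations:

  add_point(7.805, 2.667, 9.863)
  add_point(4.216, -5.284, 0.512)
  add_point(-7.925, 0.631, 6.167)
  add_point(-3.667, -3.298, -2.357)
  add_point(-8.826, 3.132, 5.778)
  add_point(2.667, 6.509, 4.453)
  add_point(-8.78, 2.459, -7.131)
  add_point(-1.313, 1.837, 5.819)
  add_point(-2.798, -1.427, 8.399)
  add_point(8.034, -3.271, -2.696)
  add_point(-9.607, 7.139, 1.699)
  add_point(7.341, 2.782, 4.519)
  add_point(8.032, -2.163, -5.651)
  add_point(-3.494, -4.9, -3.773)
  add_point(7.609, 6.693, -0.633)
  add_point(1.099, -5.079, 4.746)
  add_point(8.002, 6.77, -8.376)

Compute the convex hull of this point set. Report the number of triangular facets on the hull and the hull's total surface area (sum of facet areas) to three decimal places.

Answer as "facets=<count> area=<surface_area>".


Points on the hull: [0, 1, 2, 4, 5, 6, 8, 9, 10, 12, 13, 14, 15, 16] (14 of 17).

Triangle areas on the boundary:
  f1: (p0, p16, p9) → 79.9279
  f2: (p6, p16, p10) → 87.0668
  f3: (p5, p0, p10) → 34.3172
  f4: (p12, p16, p9) → 11.6889
  f5: (p12, p6, p16) → 78.4347
  f6: (p14, p0, p16) → 15.4631
  f7: (p14, p5, p0) → 29.7332
  f8: (p14, p16, p10) → 66.2227
  f9: (p14, p5, p10) → 38.1365
  f10: (p1, p0, p9) → 34.3860
  f11: (p1, p15, p0) → 30.1057
  f12: (p1, p12, p9) → 6.1460
  f13: (p8, p15, p0) → 35.5548
  f14: (p13, p1, p15) → 23.0351
  f15: (p13, p1, p12) → 34.8282
  f16: (p13, p12, p6) → 55.3274
  f17: (p2, p8, p15) → 16.6758
  f18: (p2, p13, p15) → 49.8814
  f19: (p2, p13, p6) → 56.9428
  f20: (p4, p6, p10) → 27.7161
  f21: (p4, p2, p6) → 17.2863
  f22: (p4, p0, p10) → 46.8546
  f23: (p4, p8, p0) → 38.7111
  f24: (p4, p2, p8) → 5.9827
Σ area = 920.425

Euler characteristic 14−36+24 = 2 ✓

facets=24 area=920.425


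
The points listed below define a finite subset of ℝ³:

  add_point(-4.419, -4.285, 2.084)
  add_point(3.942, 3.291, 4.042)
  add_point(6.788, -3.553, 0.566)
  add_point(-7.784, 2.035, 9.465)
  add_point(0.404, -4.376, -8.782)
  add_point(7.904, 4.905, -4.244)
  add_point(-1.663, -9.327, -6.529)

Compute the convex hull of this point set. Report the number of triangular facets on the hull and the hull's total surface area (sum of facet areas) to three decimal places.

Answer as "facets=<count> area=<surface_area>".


facets=10 area=514.726

Hull vertices (7/7): indices [0, 1, 2, 3, 4, 5, 6].

Facet areas (half cross-product norm):
  f1: (p4, p5, p3) → 127.8145
  f2: (p4, p6, p3) → 59.6753
  f3: (p2, p4, p5) → 53.3916
  f4: (p2, p4, p6) → 32.9679
  f5: (p1, p5, p3) → 38.4842
  f6: (p1, p2, p3) → 48.4486
  f7: (p1, p2, p5) → 35.3039
  f8: (p0, p6, p3) → 9.6354
  f9: (p0, p2, p3) → 53.8980
  f10: (p0, p2, p6) → 55.1065
Σ area = 514.726

Euler characteristic 7−15+10 = 2 ✓


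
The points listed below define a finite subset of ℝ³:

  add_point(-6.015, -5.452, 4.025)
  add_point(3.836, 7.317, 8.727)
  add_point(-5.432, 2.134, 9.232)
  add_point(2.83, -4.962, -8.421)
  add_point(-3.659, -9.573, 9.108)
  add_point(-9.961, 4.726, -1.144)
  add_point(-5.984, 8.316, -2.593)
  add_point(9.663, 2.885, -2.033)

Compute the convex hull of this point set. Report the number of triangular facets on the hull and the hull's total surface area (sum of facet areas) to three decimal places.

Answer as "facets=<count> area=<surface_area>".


facets=12 area=852.671

8 of the 8 inputs are extreme points: [0, 1, 2, 3, 4, 5, 6, 7].

Triangle areas on the boundary:
  f1: (p3, p4, p7) → 116.4708
  f2: (p1, p4, p7) → 119.5025
  f3: (p0, p4, p5) → 16.1852
  f4: (p0, p3, p5) → 90.6376
  f5: (p0, p3, p4) → 48.2527
  f6: (p6, p1, p7) → 92.9888
  f7: (p6, p3, p5) → 47.0450
  f8: (p6, p3, p7) → 95.3069
  f9: (p2, p4, p5) → 66.2156
  f10: (p2, p1, p4) → 58.9363
  f11: (p2, p6, p5) → 32.0749
  f12: (p2, p6, p1) → 69.0546
Σ area = 852.671

Check V−E+F: 8 − 18 + 12 = 2.


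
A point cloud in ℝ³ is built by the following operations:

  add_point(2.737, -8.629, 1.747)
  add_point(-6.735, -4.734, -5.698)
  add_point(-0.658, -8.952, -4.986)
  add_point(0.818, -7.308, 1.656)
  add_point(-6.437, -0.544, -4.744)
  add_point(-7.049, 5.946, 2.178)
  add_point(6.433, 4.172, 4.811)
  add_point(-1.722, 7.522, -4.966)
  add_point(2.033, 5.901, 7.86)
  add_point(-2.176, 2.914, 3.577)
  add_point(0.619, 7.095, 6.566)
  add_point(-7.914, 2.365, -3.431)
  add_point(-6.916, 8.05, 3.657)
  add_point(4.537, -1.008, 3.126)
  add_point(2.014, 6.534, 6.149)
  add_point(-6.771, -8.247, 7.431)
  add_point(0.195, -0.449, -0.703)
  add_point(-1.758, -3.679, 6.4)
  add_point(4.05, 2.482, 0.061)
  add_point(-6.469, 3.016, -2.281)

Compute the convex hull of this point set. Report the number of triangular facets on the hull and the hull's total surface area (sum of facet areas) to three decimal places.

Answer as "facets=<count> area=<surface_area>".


facets=22 area=771.730

Points on the hull: [0, 1, 2, 6, 7, 8, 10, 11, 12, 14, 15, 17, 18] (13 of 20).

Per-facet area ½‖(b−a)×(c−a)‖:
  f1: (p1, p15, p11) → 51.2131
  f2: (p1, p15, p2) → 49.0611
  f3: (p1, p7, p11) → 28.1222
  f4: (p1, p7, p2) → 48.1778
  f5: (p0, p15, p2) → 41.7161
  f6: (p18, p7, p6) → 21.0006
  f7: (p18, p7, p2) → 61.1463
  f8: (p18, p0, p6) → 30.7732
  f9: (p18, p0, p2) → 42.6662
  f10: (p12, p7, p11) → 35.4138
  f11: (p12, p15, p11) → 69.0287
  f12: (p12, p15, p8) → 80.5068
  f13: (p10, p12, p8) → 4.8798
  f14: (p10, p12, p7) → 40.3417
  f15: (p17, p0, p6) → 46.5866
  f16: (p17, p0, p15) → 27.8411
  f17: (p17, p8, p6) → 29.1882
  f18: (p17, p15, p8) → 18.3219
  f19: (p14, p7, p6) → 30.4501
  f20: (p14, p10, p7) → 9.1633
  f21: (p14, p8, p6) → 4.7176
  f22: (p14, p10, p8) → 1.4137
Σ area = 771.730

Euler characteristic 13−33+22 = 2 ✓


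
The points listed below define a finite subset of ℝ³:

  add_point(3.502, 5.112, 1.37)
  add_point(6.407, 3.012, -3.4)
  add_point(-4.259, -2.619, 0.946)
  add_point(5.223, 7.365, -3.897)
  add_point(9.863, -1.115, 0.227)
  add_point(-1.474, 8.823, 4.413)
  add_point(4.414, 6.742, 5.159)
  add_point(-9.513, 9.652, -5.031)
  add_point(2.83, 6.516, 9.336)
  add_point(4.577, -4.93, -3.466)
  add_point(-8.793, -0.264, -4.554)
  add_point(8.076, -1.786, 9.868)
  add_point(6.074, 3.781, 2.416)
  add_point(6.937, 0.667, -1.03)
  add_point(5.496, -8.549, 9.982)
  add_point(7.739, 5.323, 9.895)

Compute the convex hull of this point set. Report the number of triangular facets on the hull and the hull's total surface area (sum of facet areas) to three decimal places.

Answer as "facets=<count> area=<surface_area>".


facets=20 area=907.958

Hull vertices (12/16): indices [1, 2, 3, 4, 5, 7, 8, 9, 10, 11, 14, 15].

Per-facet area ½‖(b−a)×(c−a)‖:
  f1: (p11, p14, p4) → 35.2036
  f2: (p9, p14, p4) → 48.1579
  f3: (p9, p10, p14) → 96.6602
  f4: (p9, p10, p7) → 64.8108
  f5: (p9, p3, p7) → 91.6262
  f6: (p2, p8, p14) → 93.5669
  f7: (p2, p10, p14) → 8.7274
  f8: (p2, p10, p7) → 34.3806
  f9: (p5, p3, p7) → 65.9128
  f10: (p5, p2, p7) → 72.7998
  f11: (p5, p2, p8) → 42.5405
  f12: (p15, p3, p4) → 60.8184
  f13: (p15, p11, p4) → 34.9190
  f14: (p15, p5, p8) → 11.5420
  f15: (p15, p5, p3) → 59.8032
  f16: (p15, p8, p14) → 35.6029
  f17: (p15, p11, p14) → 10.3221
  f18: (p1, p3, p4) → 8.6390
  f19: (p1, p9, p4) → 22.9761
  f20: (p1, p9, p3) → 8.9487
Σ area = 907.958

Check V−E+F: 12 − 30 + 20 = 2.


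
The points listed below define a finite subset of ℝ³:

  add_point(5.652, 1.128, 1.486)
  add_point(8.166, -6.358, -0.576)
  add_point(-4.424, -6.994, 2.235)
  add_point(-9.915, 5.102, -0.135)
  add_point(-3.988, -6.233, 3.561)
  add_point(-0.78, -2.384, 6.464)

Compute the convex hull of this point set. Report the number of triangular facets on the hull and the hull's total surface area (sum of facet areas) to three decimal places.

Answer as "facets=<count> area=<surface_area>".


facets=8 area=329.402

Points on the hull: [0, 1, 2, 3, 4, 5] (6 of 6).

Area of each hull facet:
  f1: (p2, p1, p3) → 82.7244
  f2: (p0, p1, p3) → 57.1696
  f3: (p0, p5, p3) → 59.9279
  f4: (p0, p5, p1) → 36.1527
  f5: (p4, p2, p3) → 10.5683
  f6: (p4, p5, p3) → 37.9201
  f7: (p4, p2, p1) → 10.2051
  f8: (p4, p5, p1) → 34.7340
Σ area = 329.402

Euler characteristic 6−12+8 = 2 ✓


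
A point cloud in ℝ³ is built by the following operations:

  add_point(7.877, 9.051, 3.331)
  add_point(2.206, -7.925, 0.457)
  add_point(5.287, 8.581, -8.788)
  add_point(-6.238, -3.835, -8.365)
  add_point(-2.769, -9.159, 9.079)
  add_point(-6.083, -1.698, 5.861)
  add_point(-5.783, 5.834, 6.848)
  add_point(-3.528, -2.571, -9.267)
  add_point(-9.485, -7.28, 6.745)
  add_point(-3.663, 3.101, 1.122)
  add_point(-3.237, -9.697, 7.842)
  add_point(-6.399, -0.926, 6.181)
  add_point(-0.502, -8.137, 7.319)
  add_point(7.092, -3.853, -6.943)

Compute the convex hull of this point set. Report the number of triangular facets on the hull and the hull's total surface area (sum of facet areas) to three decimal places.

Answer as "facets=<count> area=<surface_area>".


facets=18 area=1020.575

Hull vertices (11/14): indices [0, 1, 2, 3, 4, 6, 7, 8, 10, 12, 13].

Triangle areas on the boundary:
  f1: (p12, p13, p0) → 131.2645
  f2: (p1, p12, p13) → 15.6310
  f3: (p3, p6, p8) → 104.2370
  f4: (p3, p10, p8) → 53.6953
  f5: (p3, p1, p10) → 58.6965
  f6: (p3, p13, p7) → 11.6275
  f7: (p3, p1, p13) → 59.4497
  f8: (p2, p6, p0) → 89.6653
  f9: (p2, p13, p0) → 78.0282
  f10: (p2, p13, p7) → 66.6563
  f11: (p2, p3, p7) → 11.8672
  f12: (p2, p3, p6) → 140.7462
  f13: (p4, p10, p8) → 4.6114
  f14: (p4, p6, p8) → 50.1063
  f15: (p4, p1, p10) → 6.0464
  f16: (p4, p1, p12) → 6.4371
  f17: (p4, p6, p0) → 111.5490
  f18: (p4, p12, p0) → 20.2606
Σ area = 1020.575

Check V−E+F: 11 − 27 + 18 = 2.


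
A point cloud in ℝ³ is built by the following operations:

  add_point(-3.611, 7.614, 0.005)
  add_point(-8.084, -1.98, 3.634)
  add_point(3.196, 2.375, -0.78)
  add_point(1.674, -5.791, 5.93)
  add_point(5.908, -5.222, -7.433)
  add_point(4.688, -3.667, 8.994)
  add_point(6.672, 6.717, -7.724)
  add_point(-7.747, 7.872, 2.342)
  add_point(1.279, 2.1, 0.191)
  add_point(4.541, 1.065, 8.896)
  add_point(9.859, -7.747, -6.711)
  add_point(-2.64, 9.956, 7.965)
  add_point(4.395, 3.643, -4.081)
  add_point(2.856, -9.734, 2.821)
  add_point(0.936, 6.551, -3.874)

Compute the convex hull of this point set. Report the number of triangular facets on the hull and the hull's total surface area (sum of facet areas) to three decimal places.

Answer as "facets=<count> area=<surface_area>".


facets=18 area=906.873

Extreme-point indices: [1, 3, 4, 5, 6, 7, 9, 10, 11, 13, 14] — 11 of 15 on the boundary.

Triangle areas on the boundary:
  f1: (p5, p11, p1) → 89.2872
  f2: (p13, p5, p10) → 50.2646
  f3: (p4, p6, p10) → 24.8792
  f4: (p4, p13, p1) → 77.9181
  f5: (p4, p13, p10) → 27.3358
  f6: (p7, p11, p1) → 38.4316
  f7: (p7, p6, p11) → 69.0187
  f8: (p7, p4, p1) → 89.9022
  f9: (p9, p5, p11) → 16.4345
  f10: (p9, p6, p11) → 98.2011
  f11: (p9, p5, p10) → 39.2433
  f12: (p9, p6, p10) → 122.9757
  f13: (p3, p5, p1) → 21.4456
  f14: (p3, p13, p1) → 25.9004
  f15: (p3, p13, p5) → 10.0749
  f16: (p14, p4, p6) → 41.1777
  f17: (p14, p7, p6) → 5.5614
  f18: (p14, p7, p4) → 58.8211
Σ area = 906.873

Euler: V−E+F = 11−27+18 = 2.


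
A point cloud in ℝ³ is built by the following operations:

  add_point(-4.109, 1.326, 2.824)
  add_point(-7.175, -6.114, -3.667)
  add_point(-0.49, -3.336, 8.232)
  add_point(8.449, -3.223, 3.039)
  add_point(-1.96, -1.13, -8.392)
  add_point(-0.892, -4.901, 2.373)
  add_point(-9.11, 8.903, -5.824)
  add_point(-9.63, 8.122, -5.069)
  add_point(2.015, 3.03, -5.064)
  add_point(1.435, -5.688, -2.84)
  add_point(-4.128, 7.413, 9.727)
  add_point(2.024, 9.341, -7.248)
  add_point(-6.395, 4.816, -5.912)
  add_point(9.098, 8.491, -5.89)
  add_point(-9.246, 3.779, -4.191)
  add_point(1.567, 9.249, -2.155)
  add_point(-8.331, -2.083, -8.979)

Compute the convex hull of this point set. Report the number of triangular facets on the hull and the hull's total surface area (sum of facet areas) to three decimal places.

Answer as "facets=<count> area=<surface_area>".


Hull vertices (14/17): indices [1, 2, 3, 4, 5, 6, 7, 9, 10, 11, 13, 14, 15, 16].

Area of each hull facet:
  f1: (p3, p10, p13) → 127.9445
  f2: (p15, p10, p13) → 36.1725
  f3: (p14, p10, p7) → 33.9425
  f4: (p14, p10, p1) → 76.7343
  f5: (p14, p16, p7) → 13.0661
  f6: (p14, p16, p1) → 25.7960
  f7: (p2, p10, p1) → 78.8526
  f8: (p2, p3, p10) → 55.8499
  f9: (p11, p15, p13) → 18.4517
  f10: (p4, p11, p13) → 39.4898
  f11: (p4, p11, p16) → 31.6553
  f12: (p5, p2, p1) → 17.8542
  f13: (p5, p2, p3) → 28.4504
  f14: (p6, p11, p15) → 28.0500
  f15: (p6, p10, p7) → 8.4201
  f16: (p6, p15, p10) → 74.6011
  f17: (p6, p16, p7) → 6.2612
  f18: (p6, p11, p16) → 64.2115
  f19: (p9, p16, p1) → 28.6164
  f20: (p9, p4, p16) → 23.5545
  f21: (p9, p5, p1) → 23.7372
  f22: (p9, p5, p3) → 26.0712
  f23: (p9, p3, p13) → 69.2163
  f24: (p9, p4, p13) → 58.9489
Σ area = 995.948

Check V−E+F: 14 − 36 + 24 = 2.

facets=24 area=995.948


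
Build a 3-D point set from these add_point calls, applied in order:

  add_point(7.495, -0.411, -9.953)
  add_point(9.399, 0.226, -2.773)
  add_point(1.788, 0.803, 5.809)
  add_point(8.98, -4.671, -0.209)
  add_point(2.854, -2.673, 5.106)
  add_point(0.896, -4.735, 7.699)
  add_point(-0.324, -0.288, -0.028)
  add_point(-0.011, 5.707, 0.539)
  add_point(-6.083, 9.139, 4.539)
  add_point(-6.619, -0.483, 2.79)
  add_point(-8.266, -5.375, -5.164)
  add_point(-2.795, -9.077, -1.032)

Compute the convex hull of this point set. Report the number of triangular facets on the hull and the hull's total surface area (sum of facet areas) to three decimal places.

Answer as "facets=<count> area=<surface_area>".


facets=16 area=734.416

Points on the hull: [0, 1, 2, 3, 5, 7, 8, 9, 10, 11] (10 of 12).

Facet areas (half cross-product norm):
  f1: (p0, p8, p10) → 148.3490
  f2: (p9, p8, p10) → 34.6328
  f3: (p9, p5, p8) → 46.5373
  f4: (p2, p8, p1) → 60.5291
  f5: (p2, p5, p8) → 27.0922
  f6: (p7, p8, p1) → 10.2434
  f7: (p7, p0, p1) → 42.1717
  f8: (p7, p0, p8) → 18.6906
  f9: (p3, p0, p1) → 19.3524
  f10: (p3, p2, p1) → 29.8050
  f11: (p3, p2, p5) → 31.5206
  f12: (p11, p0, p10) → 62.5683
  f13: (p11, p3, p0) → 67.5596
  f14: (p11, p3, p5) → 55.6490
  f15: (p11, p9, p10) → 34.9772
  f16: (p11, p9, p5) → 44.7383
Σ area = 734.416

Euler characteristic 10−24+16 = 2 ✓


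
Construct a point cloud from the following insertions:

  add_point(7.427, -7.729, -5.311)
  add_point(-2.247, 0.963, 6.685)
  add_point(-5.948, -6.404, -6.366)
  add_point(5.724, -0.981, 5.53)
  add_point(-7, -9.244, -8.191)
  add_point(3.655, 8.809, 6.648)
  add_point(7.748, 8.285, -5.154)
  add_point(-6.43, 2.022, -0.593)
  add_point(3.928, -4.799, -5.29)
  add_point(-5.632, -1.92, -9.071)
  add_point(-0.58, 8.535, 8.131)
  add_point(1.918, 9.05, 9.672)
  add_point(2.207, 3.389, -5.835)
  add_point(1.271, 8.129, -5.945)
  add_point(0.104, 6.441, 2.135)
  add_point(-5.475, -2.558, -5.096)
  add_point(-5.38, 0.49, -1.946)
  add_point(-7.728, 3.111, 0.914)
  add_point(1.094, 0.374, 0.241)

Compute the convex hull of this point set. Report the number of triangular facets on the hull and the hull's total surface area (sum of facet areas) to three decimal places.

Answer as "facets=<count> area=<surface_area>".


Hull vertices (11/19): indices [0, 1, 3, 4, 5, 6, 9, 10, 11, 13, 17].

Facet areas (half cross-product norm):
  f1: (p9, p4, p17) → 40.7709
  f2: (p9, p0, p6) → 109.8344
  f3: (p9, p0, p4) → 53.6441
  f4: (p1, p4, p17) → 62.3679
  f5: (p1, p10, p17) → 32.5037
  f6: (p1, p10, p11) → 10.5647
  f7: (p5, p11, p6) → 4.1101
  f8: (p13, p9, p17) → 63.1842
  f9: (p13, p9, p6) → 33.0593
  f10: (p13, p10, p17) → 68.0951
  f11: (p13, p11, p6) → 50.4124
  f12: (p13, p10, p11) → 19.3185
  f13: (p3, p0, p4) → 94.8893
  f14: (p3, p1, p4) → 77.2888
  f15: (p3, p1, p11) → 39.0394
  f16: (p3, p5, p11) → 16.9680
  f17: (p3, p0, p6) → 87.5408
  f18: (p3, p5, p6) → 61.4989
Σ area = 925.090

Euler: V−E+F = 11−27+18 = 2.

facets=18 area=925.090


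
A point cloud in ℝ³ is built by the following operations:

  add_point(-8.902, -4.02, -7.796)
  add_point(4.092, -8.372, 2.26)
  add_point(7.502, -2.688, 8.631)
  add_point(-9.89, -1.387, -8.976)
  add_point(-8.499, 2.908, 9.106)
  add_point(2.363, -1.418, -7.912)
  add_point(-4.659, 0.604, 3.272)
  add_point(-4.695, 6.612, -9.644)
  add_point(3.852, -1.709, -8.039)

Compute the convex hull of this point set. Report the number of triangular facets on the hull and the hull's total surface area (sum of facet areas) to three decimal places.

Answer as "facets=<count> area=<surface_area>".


Points on the hull: [0, 1, 2, 3, 4, 7, 8] (7 of 9).

Triangle areas on the boundary:
  f1: (p4, p7, p3) → 87.8676
  f2: (p4, p7, p2) → 163.4021
  f3: (p8, p7, p3) → 56.3555
  f4: (p8, p7, p2) → 97.4123
  f5: (p1, p8, p2) → 54.5603
  f6: (p1, p4, p2) → 77.3272
  f7: (p0, p4, p3) → 27.8419
  f8: (p0, p1, p4) → 137.3023
  f9: (p0, p8, p3) → 19.5218
  f10: (p0, p1, p8) → 79.1790
Σ area = 800.770

Euler: V−E+F = 7−15+10 = 2.

facets=10 area=800.770


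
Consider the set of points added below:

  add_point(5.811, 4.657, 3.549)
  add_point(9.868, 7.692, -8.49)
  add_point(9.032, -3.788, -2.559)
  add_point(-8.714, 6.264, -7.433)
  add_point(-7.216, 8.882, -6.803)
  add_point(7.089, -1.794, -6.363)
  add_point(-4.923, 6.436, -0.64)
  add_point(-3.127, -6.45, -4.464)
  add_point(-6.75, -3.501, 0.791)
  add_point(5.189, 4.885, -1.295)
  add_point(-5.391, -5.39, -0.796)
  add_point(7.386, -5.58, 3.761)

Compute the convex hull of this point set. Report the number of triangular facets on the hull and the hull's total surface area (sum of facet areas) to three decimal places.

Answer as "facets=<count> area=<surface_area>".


Extreme-point indices: [0, 1, 2, 3, 4, 5, 6, 7, 8, 10, 11] — 11 of 12 on the boundary.

Area of each hull facet:
  f1: (p0, p11, p1) → 66.2729
  f2: (p5, p1, p3) → 88.1403
  f3: (p5, p7, p3) → 80.7578
  f4: (p8, p0, p11) → 72.2923
  f5: (p4, p1, p3) → 24.2545
  f6: (p4, p0, p1) → 103.8315
  f7: (p2, p11, p7) → 42.1588
  f8: (p2, p5, p7) → 26.7857
  f9: (p2, p11, p1) → 32.2393
  f10: (p2, p5, p1) → 21.2421
  f11: (p10, p11, p7) → 29.4636
  f12: (p10, p8, p11) → 18.3724
  f13: (p10, p7, p3) → 30.5843
  f14: (p10, p8, p3) → 17.7391
  f15: (p6, p8, p0) → 59.4516
  f16: (p6, p4, p0) → 30.3727
  f17: (p6, p8, p3) → 39.6972
  f18: (p6, p4, p3) → 10.7997
Σ area = 794.456

Euler characteristic 11−27+18 = 2 ✓

facets=18 area=794.456


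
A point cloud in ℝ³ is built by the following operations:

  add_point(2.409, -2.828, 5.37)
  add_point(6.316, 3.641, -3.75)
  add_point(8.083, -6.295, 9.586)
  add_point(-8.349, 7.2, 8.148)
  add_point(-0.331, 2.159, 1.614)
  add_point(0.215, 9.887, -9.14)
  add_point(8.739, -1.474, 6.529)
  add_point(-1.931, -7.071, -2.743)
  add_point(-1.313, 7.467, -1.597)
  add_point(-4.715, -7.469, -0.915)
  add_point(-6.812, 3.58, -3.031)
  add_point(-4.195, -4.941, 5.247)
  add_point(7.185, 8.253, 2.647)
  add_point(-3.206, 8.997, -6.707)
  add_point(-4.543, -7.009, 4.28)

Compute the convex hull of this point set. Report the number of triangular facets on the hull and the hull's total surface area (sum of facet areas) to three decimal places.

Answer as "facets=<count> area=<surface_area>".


Points on the hull: [1, 2, 3, 5, 6, 7, 9, 10, 11, 12, 13, 14] (12 of 15).

Per-facet area ½‖(b−a)×(c−a)‖:
  f1: (p12, p5, p3) → 111.9360
  f2: (p2, p12, p3) → 131.8102
  f3: (p2, p12, p6) → 9.5806
  f4: (p10, p9, p3) → 67.0972
  f5: (p1, p2, p6) → 19.8544
  f6: (p1, p12, p6) → 40.9497
  f7: (p1, p12, p5) → 40.3332
  f8: (p14, p9, p3) → 37.4985
  f9: (p14, p2, p9) → 32.4706
  f10: (p13, p5, p3) → 19.6731
  f11: (p13, p10, p3) → 42.1733
  f12: (p13, p10, p5) → 9.3193
  f13: (p7, p1, p5) → 68.6733
  f14: (p7, p10, p9) → 19.1536
  f15: (p7, p10, p5) → 63.5846
  f16: (p7, p2, p9) → 26.5199
  f17: (p7, p1, p2) → 100.3923
  f18: (p11, p2, p3) → 81.6360
  f19: (p11, p14, p3) → 7.4576
  f20: (p11, p14, p2) → 14.8489
Σ area = 944.962

Euler: V−E+F = 12−30+20 = 2.

facets=20 area=944.962


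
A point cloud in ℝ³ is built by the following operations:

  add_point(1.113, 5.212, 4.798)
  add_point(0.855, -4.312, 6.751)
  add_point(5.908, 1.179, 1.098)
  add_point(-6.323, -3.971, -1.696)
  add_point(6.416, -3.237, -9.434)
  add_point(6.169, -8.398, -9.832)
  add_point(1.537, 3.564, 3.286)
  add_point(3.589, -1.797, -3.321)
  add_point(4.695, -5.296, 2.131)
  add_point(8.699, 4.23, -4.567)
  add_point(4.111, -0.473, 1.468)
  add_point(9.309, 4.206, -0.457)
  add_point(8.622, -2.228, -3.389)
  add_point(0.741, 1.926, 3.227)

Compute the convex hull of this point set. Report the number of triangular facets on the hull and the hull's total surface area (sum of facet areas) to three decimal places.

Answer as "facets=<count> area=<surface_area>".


facets=14 area=556.794

Extreme-point indices: [0, 1, 3, 4, 5, 8, 9, 11, 12] — 9 of 14 on the boundary.

Area of each hull facet:
  f1: (p1, p5, p3) → 85.4994
  f2: (p0, p1, p3) → 53.1820
  f3: (p0, p1, p11) → 47.5757
  f4: (p9, p0, p3) → 81.2415
  f5: (p9, p0, p11) → 18.5693
  f6: (p8, p1, p11) → 31.5039
  f7: (p8, p1, p5) → 20.2916
  f8: (p4, p5, p3) → 38.6192
  f9: (p4, p9, p3) → 68.6350
  f10: (p4, p9, p5) → 12.1381
  f11: (p12, p8, p11) → 26.2290
  f12: (p12, p8, p5) → 34.2232
  f13: (p12, p9, p11) → 13.4127
  f14: (p12, p9, p5) → 25.6737
Σ area = 556.794

Euler: V−E+F = 9−21+14 = 2.


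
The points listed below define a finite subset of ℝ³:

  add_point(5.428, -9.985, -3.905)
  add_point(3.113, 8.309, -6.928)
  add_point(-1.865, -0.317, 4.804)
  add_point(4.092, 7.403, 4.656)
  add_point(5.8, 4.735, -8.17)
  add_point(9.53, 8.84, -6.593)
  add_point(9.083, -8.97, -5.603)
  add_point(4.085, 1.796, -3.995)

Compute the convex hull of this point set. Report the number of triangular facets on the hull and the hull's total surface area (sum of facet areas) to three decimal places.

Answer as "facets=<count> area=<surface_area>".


Hull vertices (7/8): indices [0, 1, 2, 3, 4, 5, 6].

Area of each hull facet:
  f1: (p1, p4, p5) → 12.9657
  f2: (p1, p0, p2) → 111.4241
  f3: (p1, p4, p0) → 27.0012
  f4: (p3, p1, p2) → 56.8400
  f5: (p3, p1, p5) → 37.2785
  f6: (p6, p3, p5) → 110.4832
  f7: (p6, p4, p5) → 36.1444
  f8: (p6, p4, p0) → 29.6011
  f9: (p6, p0, p2) → 26.6585
  f10: (p6, p3, p2) → 84.8835
Σ area = 533.280

Euler: V−E+F = 7−15+10 = 2.

facets=10 area=533.280


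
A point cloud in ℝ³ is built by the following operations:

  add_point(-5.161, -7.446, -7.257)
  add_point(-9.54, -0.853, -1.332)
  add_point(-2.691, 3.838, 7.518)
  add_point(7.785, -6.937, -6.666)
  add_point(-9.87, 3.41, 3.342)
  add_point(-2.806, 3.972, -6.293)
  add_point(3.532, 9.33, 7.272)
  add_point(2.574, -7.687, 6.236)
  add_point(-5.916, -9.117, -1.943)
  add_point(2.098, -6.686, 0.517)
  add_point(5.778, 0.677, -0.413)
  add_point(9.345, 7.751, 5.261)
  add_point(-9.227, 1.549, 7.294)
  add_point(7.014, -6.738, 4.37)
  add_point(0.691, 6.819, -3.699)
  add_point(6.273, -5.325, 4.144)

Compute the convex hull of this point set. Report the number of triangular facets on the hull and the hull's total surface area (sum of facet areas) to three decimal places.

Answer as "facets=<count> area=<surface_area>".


13 of the 16 inputs are extreme points: [0, 1, 2, 3, 4, 5, 6, 7, 8, 11, 12, 13, 14].

Triangle areas on the boundary:
  f1: (p3, p0, p8) → 36.2611
  f2: (p7, p3, p8) → 77.0679
  f3: (p5, p3, p0) → 73.5852
  f4: (p12, p7, p8) → 80.1421
  f5: (p12, p2, p7) → 43.9505
  f6: (p13, p3, p11) → 81.1549
  f7: (p13, p7, p11) → 34.2971
  f8: (p13, p7, p3) → 24.4043
  f9: (p14, p5, p4) → 31.1033
  f10: (p14, p3, p11) → 97.8142
  f11: (p14, p5, p3) → 39.4811
  f12: (p1, p5, p4) → 30.4881
  f13: (p1, p5, p0) → 45.7744
  f14: (p1, p0, p8) → 25.1183
  f15: (p1, p12, p4) → 12.9969
  f16: (p1, p12, p8) → 38.7015
  f17: (p6, p7, p11) → 52.9426
  f18: (p6, p2, p7) → 50.6697
  f19: (p6, p14, p4) → 73.7858
  f20: (p6, p14, p11) → 36.5490
  f21: (p6, p12, p4) → 32.8385
  f22: (p6, p12, p2) → 10.9659
Σ area = 1030.092

Euler characteristic 13−33+22 = 2 ✓

facets=22 area=1030.092


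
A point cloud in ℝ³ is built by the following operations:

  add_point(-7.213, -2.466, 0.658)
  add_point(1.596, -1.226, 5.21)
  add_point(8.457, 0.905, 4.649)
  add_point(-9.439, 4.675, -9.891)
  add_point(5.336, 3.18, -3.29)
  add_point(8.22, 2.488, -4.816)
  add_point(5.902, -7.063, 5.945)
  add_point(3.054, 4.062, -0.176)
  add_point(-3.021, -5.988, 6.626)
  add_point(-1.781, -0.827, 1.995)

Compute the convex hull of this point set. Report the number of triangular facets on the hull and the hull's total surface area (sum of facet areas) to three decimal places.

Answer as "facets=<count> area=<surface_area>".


facets=12 area=580.052

8 of the 10 inputs are extreme points: [0, 1, 2, 3, 5, 6, 7, 8].

Triangle areas on the boundary:
  f1: (p6, p8, p2) → 37.4036
  f2: (p5, p6, p3) → 133.7202
  f3: (p5, p6, p2) → 38.7862
  f4: (p7, p5, p3) → 55.4496
  f5: (p7, p5, p2) → 27.6372
  f6: (p0, p7, p3) → 77.1535
  f7: (p0, p6, p3) → 75.9889
  f8: (p0, p6, p8) → 31.4262
  f9: (p1, p8, p2) → 11.9608
  f10: (p1, p7, p2) → 24.8934
  f11: (p1, p0, p8) → 27.3075
  f12: (p1, p0, p7) → 38.3247
Σ area = 580.052

Check V−E+F: 8 − 18 + 12 = 2.
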